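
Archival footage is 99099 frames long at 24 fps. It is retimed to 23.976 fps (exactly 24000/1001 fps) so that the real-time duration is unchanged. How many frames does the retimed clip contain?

Target frames = source frames × (target rate / source rate) = 99099 × (24000/1001)/(24) = 99099 × 1000/1001 = 99000.

99000 frames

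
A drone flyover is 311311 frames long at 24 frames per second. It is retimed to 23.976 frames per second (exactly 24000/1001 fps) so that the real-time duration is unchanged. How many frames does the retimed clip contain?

311000 frames

Target frames = source frames × (target rate / source rate) = 311311 × (24000/1001)/(24) = 311311 × 1000/1001 = 311000.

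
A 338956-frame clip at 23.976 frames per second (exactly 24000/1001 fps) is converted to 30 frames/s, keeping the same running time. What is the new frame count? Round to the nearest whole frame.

424119 frames

Frames at target rate = 338956 × (30) / (24000/1001) = 84823739/200 ≈ 424118.695.
Nearest whole frame: 424119.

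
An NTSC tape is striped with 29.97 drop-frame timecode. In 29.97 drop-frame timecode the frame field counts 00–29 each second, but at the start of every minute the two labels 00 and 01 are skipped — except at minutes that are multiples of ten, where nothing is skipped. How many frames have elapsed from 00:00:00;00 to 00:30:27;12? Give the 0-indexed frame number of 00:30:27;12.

As if non-drop at 30 labels/s: (0 × 3600 + 30 × 60 + 27) × 30 + 12 = 54822.
Minute boundaries passed: 30; those not divisible by 10: 30 − 3 = 27; dropped labels = 2 × 27 = 54.
Actual frame index = 54822 − 54 = 54768.

54768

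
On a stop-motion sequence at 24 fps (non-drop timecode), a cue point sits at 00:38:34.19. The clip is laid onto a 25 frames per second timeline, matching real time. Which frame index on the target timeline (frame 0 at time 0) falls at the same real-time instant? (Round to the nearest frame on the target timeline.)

frame 57870

Source frame index: (0×3600 + 38×60 + 34) × 24 + 19 = 55555.
Real time: 55555 / (24) = 55555/24 s.
Target frame: (55555/24) × (25) = 1388875/24 ≈ 57869.792 → 57870.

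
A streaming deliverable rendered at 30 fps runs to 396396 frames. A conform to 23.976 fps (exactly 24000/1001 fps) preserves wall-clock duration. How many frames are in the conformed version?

Target frames = source frames × (target rate / source rate) = 396396 × (24000/1001)/(30) = 396396 × 800/1001 = 316800.

316800 frames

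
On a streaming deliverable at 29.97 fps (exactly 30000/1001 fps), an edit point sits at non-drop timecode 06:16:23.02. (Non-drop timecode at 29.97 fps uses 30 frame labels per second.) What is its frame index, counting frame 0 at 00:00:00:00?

677492

Total seconds to the label: (6 × 3600 + 16 × 60 + 23) = 22583.
Frame index = 22583 × 30 + 2 = 677492.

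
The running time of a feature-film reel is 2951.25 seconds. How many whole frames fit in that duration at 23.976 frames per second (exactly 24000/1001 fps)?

Frames = 2951.25 × 24000/1001 = 70830000/1001 ≈ 70759.2408.
Complete frames: 70759.

70759 frames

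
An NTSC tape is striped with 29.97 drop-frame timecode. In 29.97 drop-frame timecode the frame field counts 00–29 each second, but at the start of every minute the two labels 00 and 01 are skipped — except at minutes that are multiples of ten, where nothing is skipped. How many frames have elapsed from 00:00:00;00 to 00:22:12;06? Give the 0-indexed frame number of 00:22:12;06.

39926

As if non-drop at 30 labels/s: (0 × 3600 + 22 × 60 + 12) × 30 + 6 = 39966.
Minute boundaries passed: 22; those not divisible by 10: 22 − 2 = 20; dropped labels = 2 × 20 = 40.
Actual frame index = 39966 − 40 = 39926.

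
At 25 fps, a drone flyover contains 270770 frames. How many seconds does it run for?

Running time = 270770 / (25) = 10830.8 s.

10830.8 seconds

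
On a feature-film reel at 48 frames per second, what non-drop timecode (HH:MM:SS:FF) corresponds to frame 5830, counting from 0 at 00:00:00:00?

00:02:01:22

5830 ÷ 48 = 121 full seconds, remainder 22 frames.
121 s = 0 h 2 min 1 s.
Timecode: 00:02:01:22.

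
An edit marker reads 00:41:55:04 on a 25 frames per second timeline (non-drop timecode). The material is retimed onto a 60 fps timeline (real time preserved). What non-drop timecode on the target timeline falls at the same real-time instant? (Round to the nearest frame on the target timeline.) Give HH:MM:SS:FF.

Source frame index: (0×3600 + 41×60 + 55) × 25 + 4 = 62879.
Real time: 62879 / (25) = 62879/25 s.
Target frame: (62879/25) × (60) = 754548/5 ≈ 150909.600 → 150910.
At 60 labels/s: frame 150910 → 00:41:55:10.

00:41:55:10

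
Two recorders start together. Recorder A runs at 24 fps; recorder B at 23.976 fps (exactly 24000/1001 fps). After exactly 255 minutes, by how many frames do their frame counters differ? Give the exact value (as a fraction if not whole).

367200/1001 frames

255 min = 15300 s.
A emits 24 × 15300 = 367200 frames; B emits 24000/1001 × 15300 = 367200000/1001.
Difference = 367200/1001 frames (≈ 366.8332); B is behind A.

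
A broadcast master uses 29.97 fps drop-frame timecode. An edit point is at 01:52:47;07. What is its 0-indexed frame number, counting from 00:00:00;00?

As if non-drop at 30 labels/s: (1 × 3600 + 52 × 60 + 47) × 30 + 7 = 203017.
Minute boundaries passed: 112; those not divisible by 10: 112 − 11 = 101; dropped labels = 2 × 101 = 202.
Actual frame index = 203017 − 202 = 202815.

202815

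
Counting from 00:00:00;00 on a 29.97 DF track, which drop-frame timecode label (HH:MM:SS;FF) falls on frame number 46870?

00:26:03;28

Ten DF minutes hold 17982 frames, so frame 46870 lies in block 2 (frames 35964–53945) with 10906 frames into that block.
The block's first minute is 1800 frames and the rest 1798 each; 10906 frames reaches minute 6, so 2 × 18 + 6 × 2 = 48 labels have been skipped so far.
Adding those back, label number 46870 + 48 = 46918 at 30 labels/s is 1563 s + 28 f = 0 h 26 min 3 s frame 28, i.e. 00:26:03;28.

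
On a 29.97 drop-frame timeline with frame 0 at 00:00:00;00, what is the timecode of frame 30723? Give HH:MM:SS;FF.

Each 10-minute DF block holds 10 × 60 × 30 − 9 × 2 = 17982 frames. 30723 ÷ 17982 → 1 full block, remainder 12741.
Within the partial block the first minute is 1800 frames and each further minute 1798, so 7 further minute boundaries passed. Total skipped labels = 18 × 1 + 2 × 7 = 32.
Non-drop label index = 30723 + 32 = 30755; at 30 labels/s that is 00:17:05:05, i.e. DF 00:17:05;05.

00:17:05;05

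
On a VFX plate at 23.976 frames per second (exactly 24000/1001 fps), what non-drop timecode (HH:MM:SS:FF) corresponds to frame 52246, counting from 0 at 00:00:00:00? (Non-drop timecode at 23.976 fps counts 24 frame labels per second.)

00:36:16:22

52246 ÷ 24 = 2176 full seconds, remainder 22 frames.
2176 s = 0 h 36 min 16 s.
Timecode: 00:36:16:22.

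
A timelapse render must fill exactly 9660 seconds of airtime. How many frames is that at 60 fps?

Frames = 9660 × 60 = 579600.

579600 frames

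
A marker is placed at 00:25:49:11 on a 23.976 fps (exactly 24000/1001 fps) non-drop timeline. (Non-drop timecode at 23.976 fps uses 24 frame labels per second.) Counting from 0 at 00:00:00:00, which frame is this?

frame 37187

Total seconds to the label: (0 × 3600 + 25 × 60 + 49) = 1549.
Frame index = 1549 × 24 + 11 = 37187.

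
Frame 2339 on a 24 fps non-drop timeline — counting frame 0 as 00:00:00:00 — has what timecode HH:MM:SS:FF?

2339 ÷ 24 = 97 full seconds, remainder 11 frames.
97 s = 0 h 1 min 37 s.
Timecode: 00:01:37:11.

00:01:37:11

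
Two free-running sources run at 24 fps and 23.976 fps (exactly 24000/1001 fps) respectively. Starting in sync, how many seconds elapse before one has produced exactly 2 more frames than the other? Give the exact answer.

The gap grows by |24000/1001 − 24| = 24/1001 frames per second.
Time for a 2-frame gap: 2 ÷ (24/1001) = 1001/12 s.

1001/12 seconds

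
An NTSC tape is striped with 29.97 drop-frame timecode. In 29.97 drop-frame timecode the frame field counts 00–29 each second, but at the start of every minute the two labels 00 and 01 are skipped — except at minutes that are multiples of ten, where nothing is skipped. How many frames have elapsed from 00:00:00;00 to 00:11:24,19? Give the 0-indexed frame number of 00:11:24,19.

20519

Complete 10-minute blocks: 1, each 17982 frames → 17982.
Remaining 1 whole minute in the current block: 1800 + 0 × 1798 = 1800 frames.
Within the current minute: 24 × 30 + 19 − 2 = 737 (labels ;00/;01 skipped at this minute). Total = 17982 + 1800 + 737 = 20519.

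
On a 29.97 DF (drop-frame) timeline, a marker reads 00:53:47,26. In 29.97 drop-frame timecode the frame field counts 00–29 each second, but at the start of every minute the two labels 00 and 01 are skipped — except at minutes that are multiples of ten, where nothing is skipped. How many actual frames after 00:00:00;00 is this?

As if non-drop at 30 labels/s: (0 × 3600 + 53 × 60 + 47) × 30 + 26 = 96836.
Minute boundaries passed: 53; those not divisible by 10: 53 − 5 = 48; dropped labels = 2 × 48 = 96.
Actual frame index = 96836 − 96 = 96740.

96740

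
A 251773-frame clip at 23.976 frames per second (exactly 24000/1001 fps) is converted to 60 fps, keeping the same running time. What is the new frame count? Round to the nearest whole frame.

630062 frames

Frames at target rate = 251773 × (60) / (24000/1001) = 252024773/400 ≈ 630061.932.
Nearest whole frame: 630062.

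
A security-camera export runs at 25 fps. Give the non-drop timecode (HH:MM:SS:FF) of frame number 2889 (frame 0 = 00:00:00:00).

2889 ÷ 25 = 115 full seconds, remainder 14 frames.
115 s = 0 h 1 min 55 s.
Timecode: 00:01:55:14.

00:01:55:14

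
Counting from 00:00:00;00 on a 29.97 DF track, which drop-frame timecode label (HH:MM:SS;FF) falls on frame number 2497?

Each 10-minute DF block holds 10 × 60 × 30 − 9 × 2 = 17982 frames. 2497 ÷ 17982 → 0 full blocks, remainder 2497.
Within the partial block the first minute is 1800 frames and each further minute 1798, so 1 further minute boundary passed. Total skipped labels = 18 × 0 + 2 × 1 = 2.
Non-drop label index = 2497 + 2 = 2499; at 30 labels/s that is 00:01:23:09, i.e. DF 00:01:23;09.

00:01:23;09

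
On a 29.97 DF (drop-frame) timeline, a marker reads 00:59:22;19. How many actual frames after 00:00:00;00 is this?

106771

As if non-drop at 30 labels/s: (0 × 3600 + 59 × 60 + 22) × 30 + 19 = 106879.
Minute boundaries passed: 59; those not divisible by 10: 59 − 5 = 54; dropped labels = 2 × 54 = 108.
Actual frame index = 106879 − 108 = 106771.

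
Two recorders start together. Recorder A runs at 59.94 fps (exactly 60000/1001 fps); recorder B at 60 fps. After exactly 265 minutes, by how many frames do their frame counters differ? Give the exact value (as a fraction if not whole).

954000/1001 frames

265 min = 15900 s.
A emits 60000/1001 × 15900 = 954000000/1001 frames; B emits 60 × 15900 = 954000.
Difference = 954000/1001 frames (≈ 953.0470); B is ahead of A.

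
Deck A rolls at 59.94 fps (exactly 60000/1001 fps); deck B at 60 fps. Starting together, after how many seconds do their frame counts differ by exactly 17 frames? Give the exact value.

17017/60 seconds

The gap grows by |60 − 60000/1001| = 60/1001 frames per second.
Time for a 17-frame gap: 17 ÷ (60/1001) = 17017/60 s.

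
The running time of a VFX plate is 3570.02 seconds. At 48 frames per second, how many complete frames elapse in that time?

Frames = 3570.02 × 48 = 4284024/25 ≈ 171360.9600.
Complete frames: 171360.

171360 frames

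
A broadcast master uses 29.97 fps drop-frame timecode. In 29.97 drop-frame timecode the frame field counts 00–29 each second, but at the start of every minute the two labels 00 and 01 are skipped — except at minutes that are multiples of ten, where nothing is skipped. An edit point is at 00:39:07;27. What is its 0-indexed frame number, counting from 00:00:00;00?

Complete 10-minute blocks: 3, each 17982 frames → 53946.
Remaining 9 whole minutes in the current block: 1800 + 8 × 1798 = 16184 frames.
Within the current minute: 7 × 30 + 27 − 2 = 235 (labels ;00/;01 skipped at this minute). Total = 53946 + 16184 + 235 = 70365.

70365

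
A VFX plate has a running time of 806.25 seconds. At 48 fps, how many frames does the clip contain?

Frames = 806.25 × 48 = 38700.

38700 frames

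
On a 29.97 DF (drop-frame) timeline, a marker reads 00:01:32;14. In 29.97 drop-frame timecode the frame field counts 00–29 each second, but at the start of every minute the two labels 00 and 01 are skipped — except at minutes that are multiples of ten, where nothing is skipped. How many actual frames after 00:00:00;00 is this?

As if non-drop at 30 labels/s: (0 × 3600 + 1 × 60 + 32) × 30 + 14 = 2774.
Minute boundaries passed: 1; those not divisible by 10: 1 − 0 = 1; dropped labels = 2 × 1 = 2.
Actual frame index = 2774 − 2 = 2772.

2772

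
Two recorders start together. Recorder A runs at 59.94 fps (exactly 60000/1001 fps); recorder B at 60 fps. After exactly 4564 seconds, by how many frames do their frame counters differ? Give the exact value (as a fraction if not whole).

39120/143 frames

A emits 60000/1001 × 4564 = 39120000/143 frames; B emits 60 × 4564 = 273840.
Difference = 39120/143 frames (≈ 273.5664); B is ahead of A.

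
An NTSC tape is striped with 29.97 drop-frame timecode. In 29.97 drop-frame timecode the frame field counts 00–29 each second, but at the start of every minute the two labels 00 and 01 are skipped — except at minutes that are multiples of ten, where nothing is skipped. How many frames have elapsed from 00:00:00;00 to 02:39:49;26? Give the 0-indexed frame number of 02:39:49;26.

As if non-drop at 30 labels/s: (2 × 3600 + 39 × 60 + 49) × 30 + 26 = 287696.
Minute boundaries passed: 159; those not divisible by 10: 159 − 15 = 144; dropped labels = 2 × 144 = 288.
Actual frame index = 287696 − 288 = 287408.

287408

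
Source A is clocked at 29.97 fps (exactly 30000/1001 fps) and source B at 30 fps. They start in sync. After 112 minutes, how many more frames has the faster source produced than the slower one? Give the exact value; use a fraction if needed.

28800/143 frames

112 min = 6720 s.
A emits 30000/1001 × 6720 = 28800000/143 frames; B emits 30 × 6720 = 201600.
Difference = 28800/143 frames (≈ 201.3986); B is ahead of A.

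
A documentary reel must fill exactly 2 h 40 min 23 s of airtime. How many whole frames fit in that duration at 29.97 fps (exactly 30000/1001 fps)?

2 h 40 min 23 s = 9623 s.
Frames = 9623 × 30000/1001 = 288690000/1001 ≈ 288401.5984.
Complete frames: 288401.

288401 frames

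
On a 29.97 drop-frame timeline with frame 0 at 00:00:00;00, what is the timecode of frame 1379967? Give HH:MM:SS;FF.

Ten DF minutes hold 17982 frames, so frame 1379967 lies in block 76 (frames 1366632–1384613) with 13335 frames into that block.
The block's first minute is 1800 frames and the rest 1798 each; 13335 frames reaches minute 7, so 76 × 18 + 7 × 2 = 1382 labels have been skipped so far.
Adding those back, label number 1379967 + 1382 = 1381349 at 30 labels/s is 46044 s + 29 f = 12 h 47 min 24 s frame 29, i.e. 12:47:24;29.

12:47:24;29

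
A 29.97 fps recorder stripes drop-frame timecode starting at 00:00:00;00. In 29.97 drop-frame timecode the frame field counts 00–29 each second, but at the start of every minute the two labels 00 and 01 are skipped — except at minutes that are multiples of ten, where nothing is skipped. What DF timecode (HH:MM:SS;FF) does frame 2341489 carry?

Each 10-minute DF block holds 10 × 60 × 30 − 9 × 2 = 17982 frames. 2341489 ÷ 17982 → 130 full blocks, remainder 3829.
Within the partial block the first minute is 1800 frames and each further minute 1798, so 2 further minute boundaries passed. Total skipped labels = 18 × 130 + 2 × 2 = 2344.
Non-drop label index = 2341489 + 2344 = 2343833; at 30 labels/s that is 21:42:07:23, i.e. DF 21:42:07;23.

21:42:07;23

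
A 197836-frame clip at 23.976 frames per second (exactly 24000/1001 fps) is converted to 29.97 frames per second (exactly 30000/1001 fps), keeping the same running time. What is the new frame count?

247295 frames

Frames at target rate = 197836 × (30000/1001) / (24000/1001) = 247295.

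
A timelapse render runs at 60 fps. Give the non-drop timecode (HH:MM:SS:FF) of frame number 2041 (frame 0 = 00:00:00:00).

00:00:34:01

2041 ÷ 60 = 34 full seconds, remainder 1 frame.
34 s = 0 h 0 min 34 s.
Timecode: 00:00:34:01.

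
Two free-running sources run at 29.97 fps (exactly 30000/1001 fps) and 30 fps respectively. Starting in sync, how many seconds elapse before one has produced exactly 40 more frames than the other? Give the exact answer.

4004/3 seconds

The gap grows by |30 − 30000/1001| = 30/1001 frames per second.
Time for a 40-frame gap: 40 ÷ (30/1001) = 4004/3 s.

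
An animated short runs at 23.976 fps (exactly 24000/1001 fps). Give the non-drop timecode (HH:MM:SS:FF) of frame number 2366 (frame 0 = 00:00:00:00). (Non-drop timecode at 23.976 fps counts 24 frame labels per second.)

2366 ÷ 24 = 98 full seconds, remainder 14 frames.
98 s = 0 h 1 min 38 s.
Timecode: 00:01:38:14.

00:01:38:14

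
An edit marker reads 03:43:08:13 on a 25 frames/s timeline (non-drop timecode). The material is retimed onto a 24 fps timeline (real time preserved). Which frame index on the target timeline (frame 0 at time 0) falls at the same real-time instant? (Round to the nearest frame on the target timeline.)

frame 321324

Source frame index: (3×3600 + 43×60 + 8) × 25 + 13 = 334713.
Real time: 334713 / (25) = 334713/25 s.
Target frame: (334713/25) × (24) = 8033112/25 ≈ 321324.480 → 321324.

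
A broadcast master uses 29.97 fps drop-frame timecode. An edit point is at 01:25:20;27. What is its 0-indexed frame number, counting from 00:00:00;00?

153473

Complete 10-minute blocks: 8, each 17982 frames → 143856.
Remaining 5 whole minutes in the current block: 1800 + 4 × 1798 = 8992 frames.
Within the current minute: 20 × 30 + 27 − 2 = 625 (labels ;00/;01 skipped at this minute). Total = 143856 + 8992 + 625 = 153473.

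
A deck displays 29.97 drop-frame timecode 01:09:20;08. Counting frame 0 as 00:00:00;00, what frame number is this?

124682

Complete 10-minute blocks: 6, each 17982 frames → 107892.
Remaining 9 whole minutes in the current block: 1800 + 8 × 1798 = 16184 frames.
Within the current minute: 20 × 30 + 8 − 2 = 606 (labels ;00/;01 skipped at this minute). Total = 107892 + 16184 + 606 = 124682.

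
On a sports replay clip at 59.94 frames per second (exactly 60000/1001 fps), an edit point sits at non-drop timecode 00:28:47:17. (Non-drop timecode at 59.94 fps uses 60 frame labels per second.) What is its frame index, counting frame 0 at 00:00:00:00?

Total seconds to the label: (0 × 3600 + 28 × 60 + 47) = 1727.
Frame index = 1727 × 60 + 17 = 103637.

frame 103637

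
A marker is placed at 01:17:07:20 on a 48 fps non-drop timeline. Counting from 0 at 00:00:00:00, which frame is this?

frame 222116

Total seconds to the label: (1 × 3600 + 17 × 60 + 7) = 4627.
Frame index = 4627 × 48 + 20 = 222116.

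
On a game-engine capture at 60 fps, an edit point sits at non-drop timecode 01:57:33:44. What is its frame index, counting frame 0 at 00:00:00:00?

Total seconds to the label: (1 × 3600 + 57 × 60 + 33) = 7053.
Frame index = 7053 × 60 + 44 = 423224.

frame 423224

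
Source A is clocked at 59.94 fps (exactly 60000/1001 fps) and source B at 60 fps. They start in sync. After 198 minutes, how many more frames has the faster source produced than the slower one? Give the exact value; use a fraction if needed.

64800/91 frames

198 min = 11880 s.
A emits 60000/1001 × 11880 = 64800000/91 frames; B emits 60 × 11880 = 712800.
Difference = 64800/91 frames (≈ 712.0879); B is ahead of A.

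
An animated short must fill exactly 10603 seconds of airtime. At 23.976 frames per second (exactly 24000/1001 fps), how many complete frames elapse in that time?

254217 frames

Frames = 10603 × 24000/1001 = 254472000/1001 ≈ 254217.7822.
Complete frames: 254217.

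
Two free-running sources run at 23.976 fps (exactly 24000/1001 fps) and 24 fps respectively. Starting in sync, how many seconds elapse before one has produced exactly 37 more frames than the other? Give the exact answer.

The gap grows by |24 − 24000/1001| = 24/1001 frames per second.
Time for a 37-frame gap: 37 ÷ (24/1001) = 37037/24 s.

37037/24 seconds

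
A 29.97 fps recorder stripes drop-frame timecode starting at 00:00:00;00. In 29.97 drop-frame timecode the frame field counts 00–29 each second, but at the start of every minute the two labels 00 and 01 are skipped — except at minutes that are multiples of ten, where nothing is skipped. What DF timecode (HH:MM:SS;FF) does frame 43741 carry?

00:24:19;15

Ten DF minutes hold 17982 frames, so frame 43741 lies in block 2 (frames 35964–53945) with 7777 frames into that block.
The block's first minute is 1800 frames and the rest 1798 each; 7777 frames reaches minute 4, so 2 × 18 + 4 × 2 = 44 labels have been skipped so far.
Adding those back, label number 43741 + 44 = 43785 at 30 labels/s is 1459 s + 15 f = 0 h 24 min 19 s frame 15, i.e. 00:24:19;15.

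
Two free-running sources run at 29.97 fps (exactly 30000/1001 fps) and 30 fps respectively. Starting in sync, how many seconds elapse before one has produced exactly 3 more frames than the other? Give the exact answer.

100.1 seconds

The gap grows by |30 − 30000/1001| = 30/1001 frames per second.
Time for a 3-frame gap: 3 ÷ (30/1001) = 100.1 s.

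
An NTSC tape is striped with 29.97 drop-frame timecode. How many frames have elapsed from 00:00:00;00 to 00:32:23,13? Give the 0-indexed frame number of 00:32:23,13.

Complete 10-minute blocks: 3, each 17982 frames → 53946.
Remaining 2 whole minutes in the current block: 1800 + 1 × 1798 = 3598 frames.
Within the current minute: 23 × 30 + 13 − 2 = 701 (labels ;00/;01 skipped at this minute). Total = 53946 + 3598 + 701 = 58245.

58245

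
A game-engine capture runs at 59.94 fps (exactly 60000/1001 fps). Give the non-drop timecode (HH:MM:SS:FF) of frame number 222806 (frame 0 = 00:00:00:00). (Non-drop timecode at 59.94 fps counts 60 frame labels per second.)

222806 ÷ 60 = 3713 full seconds, remainder 26 frames.
3713 s = 1 h 1 min 53 s.
Timecode: 01:01:53:26.

01:01:53:26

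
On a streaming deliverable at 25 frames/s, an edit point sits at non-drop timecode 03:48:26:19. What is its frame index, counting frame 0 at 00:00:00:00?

frame 342669

Total seconds to the label: (3 × 3600 + 48 × 60 + 26) = 13706.
Frame index = 13706 × 25 + 19 = 342669.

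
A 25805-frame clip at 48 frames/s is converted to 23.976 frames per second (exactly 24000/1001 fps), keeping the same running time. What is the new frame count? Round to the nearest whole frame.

12890 frames

Frames at target rate = 25805 × (24000/1001) / (48) = 992500/77 ≈ 12889.610.
Nearest whole frame: 12890.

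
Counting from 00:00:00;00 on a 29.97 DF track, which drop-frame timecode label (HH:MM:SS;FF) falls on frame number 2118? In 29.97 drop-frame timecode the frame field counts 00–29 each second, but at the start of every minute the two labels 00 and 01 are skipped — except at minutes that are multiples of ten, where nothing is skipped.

Ten DF minutes hold 17982 frames, so frame 2118 lies in block 0 (frames 0–17981) with 2118 frames into that block.
The block's first minute is 1800 frames and the rest 1798 each; 2118 frames reaches minute 1, so 0 × 18 + 1 × 2 = 2 labels have been skipped so far.
Adding those back, label number 2118 + 2 = 2120 at 30 labels/s is 70 s + 20 f = 0 h 1 min 10 s frame 20, i.e. 00:01:10;20.

00:01:10;20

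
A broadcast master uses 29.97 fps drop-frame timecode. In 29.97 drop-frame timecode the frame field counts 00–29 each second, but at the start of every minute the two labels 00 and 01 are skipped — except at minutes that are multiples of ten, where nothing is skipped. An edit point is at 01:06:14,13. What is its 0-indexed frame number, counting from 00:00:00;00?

As if non-drop at 30 labels/s: (1 × 3600 + 6 × 60 + 14) × 30 + 13 = 119233.
Minute boundaries passed: 66; those not divisible by 10: 66 − 6 = 60; dropped labels = 2 × 60 = 120.
Actual frame index = 119233 − 120 = 119113.

119113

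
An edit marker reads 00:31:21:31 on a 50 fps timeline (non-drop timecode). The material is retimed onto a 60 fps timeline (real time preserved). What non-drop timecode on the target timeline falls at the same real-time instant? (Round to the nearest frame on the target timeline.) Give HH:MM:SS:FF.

00:31:21:37

Source frame index: (0×3600 + 31×60 + 21) × 50 + 31 = 94081.
Real time: 94081 / (50) = 94081/50 s.
Target frame: (94081/50) × (60) = 564486/5 ≈ 112897.200 → 112897.
At 60 labels/s: frame 112897 → 00:31:21:37.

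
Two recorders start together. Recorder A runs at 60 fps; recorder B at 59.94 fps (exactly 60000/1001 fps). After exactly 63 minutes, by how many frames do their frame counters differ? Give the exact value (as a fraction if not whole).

32400/143 frames

63 min = 3780 s.
A emits 60 × 3780 = 226800 frames; B emits 60000/1001 × 3780 = 32400000/143.
Difference = 32400/143 frames (≈ 226.5734); B is behind A.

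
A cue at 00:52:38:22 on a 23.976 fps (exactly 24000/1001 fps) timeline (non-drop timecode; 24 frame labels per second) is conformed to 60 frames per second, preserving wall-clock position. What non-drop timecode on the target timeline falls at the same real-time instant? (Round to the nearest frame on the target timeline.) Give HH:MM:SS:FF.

00:52:42:05

Source frame index: (0×3600 + 52×60 + 38) × 24 + 22 = 75814.
Real time: 75814 / (24000/1001) = 37944907/12000 s.
Target frame: (37944907/12000) × (60) = 37944907/200 ≈ 189724.535 → 189725.
At 60 labels/s: frame 189725 → 00:52:42:05.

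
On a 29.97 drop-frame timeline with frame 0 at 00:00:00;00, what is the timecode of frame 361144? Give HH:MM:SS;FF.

Each 10-minute DF block holds 10 × 60 × 30 − 9 × 2 = 17982 frames. 361144 ÷ 17982 → 20 full blocks, remainder 1504.
Within the partial block the first minute is 1800 frames and each further minute 1798, so 0 further minute boundaries passed. Total skipped labels = 18 × 20 + 2 × 0 = 360.
Non-drop label index = 361144 + 360 = 361504; at 30 labels/s that is 03:20:50:04, i.e. DF 03:20:50;04.

03:20:50;04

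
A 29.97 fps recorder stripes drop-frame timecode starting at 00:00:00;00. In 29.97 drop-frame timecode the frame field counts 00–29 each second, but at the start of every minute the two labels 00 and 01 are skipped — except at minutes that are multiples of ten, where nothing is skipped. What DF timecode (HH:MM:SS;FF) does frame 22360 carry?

Each 10-minute DF block holds 10 × 60 × 30 − 9 × 2 = 17982 frames. 22360 ÷ 17982 → 1 full block, remainder 4378.
Within the partial block the first minute is 1800 frames and each further minute 1798, so 2 further minute boundaries passed. Total skipped labels = 18 × 1 + 2 × 2 = 22.
Non-drop label index = 22360 + 22 = 22382; at 30 labels/s that is 00:12:26:02, i.e. DF 00:12:26;02.

00:12:26;02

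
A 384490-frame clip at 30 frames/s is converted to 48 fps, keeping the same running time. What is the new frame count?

615184 frames

Target frames = source frames × (target rate / source rate) = 384490 × (48)/(30) = 384490 × 8/5 = 615184.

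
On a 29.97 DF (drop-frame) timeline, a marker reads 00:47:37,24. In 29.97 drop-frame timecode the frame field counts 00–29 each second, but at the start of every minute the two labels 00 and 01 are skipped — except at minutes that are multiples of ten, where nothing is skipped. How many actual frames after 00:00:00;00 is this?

Complete 10-minute blocks: 4, each 17982 frames → 71928.
Remaining 7 whole minutes in the current block: 1800 + 6 × 1798 = 12588 frames.
Within the current minute: 37 × 30 + 24 − 2 = 1132 (labels ;00/;01 skipped at this minute). Total = 71928 + 12588 + 1132 = 85648.

85648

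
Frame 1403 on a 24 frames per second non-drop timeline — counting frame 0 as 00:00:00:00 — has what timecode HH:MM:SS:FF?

00:00:58:11

1403 ÷ 24 = 58 full seconds, remainder 11 frames.
58 s = 0 h 0 min 58 s.
Timecode: 00:00:58:11.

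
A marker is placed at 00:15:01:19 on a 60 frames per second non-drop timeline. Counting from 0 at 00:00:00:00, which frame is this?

54079

Total seconds to the label: (0 × 3600 + 15 × 60 + 1) = 901.
Frame index = 901 × 60 + 19 = 54079.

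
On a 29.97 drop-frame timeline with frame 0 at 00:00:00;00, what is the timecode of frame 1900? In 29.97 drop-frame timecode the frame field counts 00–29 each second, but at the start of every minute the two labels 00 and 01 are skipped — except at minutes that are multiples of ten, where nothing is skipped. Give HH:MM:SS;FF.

Each 10-minute DF block holds 10 × 60 × 30 − 9 × 2 = 17982 frames. 1900 ÷ 17982 → 0 full blocks, remainder 1900.
Within the partial block the first minute is 1800 frames and each further minute 1798, so 1 further minute boundary passed. Total skipped labels = 18 × 0 + 2 × 1 = 2.
Non-drop label index = 1900 + 2 = 1902; at 30 labels/s that is 00:01:03:12, i.e. DF 00:01:03;12.

00:01:03;12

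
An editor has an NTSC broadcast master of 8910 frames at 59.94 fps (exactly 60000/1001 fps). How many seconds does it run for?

Running time = 8910 / (60000/1001) = 148.6485 s.

148.6485 seconds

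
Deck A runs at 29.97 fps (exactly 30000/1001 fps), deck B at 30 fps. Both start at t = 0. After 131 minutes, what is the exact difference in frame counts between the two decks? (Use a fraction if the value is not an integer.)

131 min = 7860 s.
A emits 30000/1001 × 7860 = 235800000/1001 frames; B emits 30 × 7860 = 235800.
Difference = 235800/1001 frames (≈ 235.5644); B is ahead of A.

235800/1001 frames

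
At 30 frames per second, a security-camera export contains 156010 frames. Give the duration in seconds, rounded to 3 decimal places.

5200.333 seconds

Running time = 156010 × 1/30 = 15601/3 s ≈ 5200.333 s.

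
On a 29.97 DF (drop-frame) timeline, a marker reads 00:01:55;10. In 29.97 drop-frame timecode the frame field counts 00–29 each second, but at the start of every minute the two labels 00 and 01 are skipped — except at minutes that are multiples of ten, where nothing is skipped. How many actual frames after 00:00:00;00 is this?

3458

Complete 10-minute blocks: 0, each 17982 frames → 0.
Remaining 1 whole minute in the current block: 1800 + 0 × 1798 = 1800 frames.
Within the current minute: 55 × 30 + 10 − 2 = 1658 (labels ;00/;01 skipped at this minute). Total = 0 + 1800 + 1658 = 3458.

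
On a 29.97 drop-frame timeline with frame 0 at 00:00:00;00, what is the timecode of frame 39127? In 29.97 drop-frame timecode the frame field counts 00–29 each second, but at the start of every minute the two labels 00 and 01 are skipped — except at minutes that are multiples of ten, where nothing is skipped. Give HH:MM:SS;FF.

00:21:45;15

Each 10-minute DF block holds 10 × 60 × 30 − 9 × 2 = 17982 frames. 39127 ÷ 17982 → 2 full blocks, remainder 3163.
Within the partial block the first minute is 1800 frames and each further minute 1798, so 1 further minute boundary passed. Total skipped labels = 18 × 2 + 2 × 1 = 38.
Non-drop label index = 39127 + 38 = 39165; at 30 labels/s that is 00:21:45:15, i.e. DF 00:21:45;15.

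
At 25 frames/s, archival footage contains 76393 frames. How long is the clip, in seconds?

Running time = 76393 / (25) = 3055.72 s.

3055.72 seconds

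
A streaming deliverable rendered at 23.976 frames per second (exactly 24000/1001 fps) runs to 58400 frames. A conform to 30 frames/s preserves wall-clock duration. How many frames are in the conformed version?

Target frames = source frames × (target rate / source rate) = 58400 × (30)/(24000/1001) = 58400 × 1001/800 = 73073.

73073 frames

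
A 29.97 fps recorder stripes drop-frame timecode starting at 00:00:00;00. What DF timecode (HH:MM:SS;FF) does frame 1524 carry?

Ten DF minutes hold 17982 frames, so frame 1524 lies in block 0 (frames 0–17981) with 1524 frames into that block.
The block's first minute is 1800 frames and the rest 1798 each; 1524 frames reaches minute 0, so 0 × 18 + 0 × 2 = 0 labels have been skipped so far.
Adding those back, label number 1524 + 0 = 1524 at 30 labels/s is 50 s + 24 f = 0 h 0 min 50 s frame 24, i.e. 00:00:50;24.

00:00:50;24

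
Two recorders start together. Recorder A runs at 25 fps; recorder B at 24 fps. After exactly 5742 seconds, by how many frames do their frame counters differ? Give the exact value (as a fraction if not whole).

A emits 25 × 5742 = 143550 frames; B emits 24 × 5742 = 137808.
Difference = 5742 frames; B is behind A.

5742 frames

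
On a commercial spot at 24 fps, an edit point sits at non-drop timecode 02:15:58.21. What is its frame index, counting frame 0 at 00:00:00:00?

195813

Total seconds to the label: (2 × 3600 + 15 × 60 + 58) = 8158.
Frame index = 8158 × 24 + 21 = 195813.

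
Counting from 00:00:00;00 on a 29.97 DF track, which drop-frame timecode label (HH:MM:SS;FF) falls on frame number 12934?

Ten DF minutes hold 17982 frames, so frame 12934 lies in block 0 (frames 0–17981) with 12934 frames into that block.
The block's first minute is 1800 frames and the rest 1798 each; 12934 frames reaches minute 7, so 0 × 18 + 7 × 2 = 14 labels have been skipped so far.
Adding those back, label number 12934 + 14 = 12948 at 30 labels/s is 431 s + 18 f = 0 h 7 min 11 s frame 18, i.e. 00:07:11;18.

00:07:11;18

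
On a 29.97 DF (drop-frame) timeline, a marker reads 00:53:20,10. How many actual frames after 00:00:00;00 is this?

95914

As if non-drop at 30 labels/s: (0 × 3600 + 53 × 60 + 20) × 30 + 10 = 96010.
Minute boundaries passed: 53; those not divisible by 10: 53 − 5 = 48; dropped labels = 2 × 48 = 96.
Actual frame index = 96010 − 96 = 95914.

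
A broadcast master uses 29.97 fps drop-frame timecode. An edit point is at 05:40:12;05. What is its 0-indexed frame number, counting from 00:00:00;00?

Complete 10-minute blocks: 34, each 17982 frames → 611388.
Remaining 0 whole minutes in the current block: 0 frames.
Within the current minute: 12 × 30 + 5 = 365. Total = 611388 + 0 + 365 = 611753.

611753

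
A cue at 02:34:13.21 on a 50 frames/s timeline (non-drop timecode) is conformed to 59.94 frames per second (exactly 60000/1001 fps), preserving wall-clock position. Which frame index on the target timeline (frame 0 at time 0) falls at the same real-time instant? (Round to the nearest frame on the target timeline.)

frame 554651

Source frame index: (2×3600 + 34×60 + 13) × 50 + 21 = 462671.
Real time: 462671 / (50) = 462671/50 s.
Target frame: (462671/50) × (60000/1001) = 50473200/91 ≈ 554650.549 → 554651.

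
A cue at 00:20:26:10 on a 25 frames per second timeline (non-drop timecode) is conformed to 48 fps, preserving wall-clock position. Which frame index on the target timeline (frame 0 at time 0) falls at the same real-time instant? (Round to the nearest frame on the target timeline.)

Source frame index: (0×3600 + 20×60 + 26) × 25 + 10 = 30660.
Real time: 30660 / (25) = 6132/5 s.
Target frame: (6132/5) × (48) = 294336/5 ≈ 58867.200 → 58867.

frame 58867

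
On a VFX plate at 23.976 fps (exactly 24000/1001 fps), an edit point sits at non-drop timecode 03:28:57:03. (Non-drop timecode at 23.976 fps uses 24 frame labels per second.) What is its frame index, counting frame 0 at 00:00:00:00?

frame 300891

Total seconds to the label: (3 × 3600 + 28 × 60 + 57) = 12537.
Frame index = 12537 × 24 + 3 = 300891.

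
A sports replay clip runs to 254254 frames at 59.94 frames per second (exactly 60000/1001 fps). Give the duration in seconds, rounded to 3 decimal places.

4241.804 seconds

Running time = 254254 × 1001/60000 = 127254127/30000 s ≈ 4241.804 s.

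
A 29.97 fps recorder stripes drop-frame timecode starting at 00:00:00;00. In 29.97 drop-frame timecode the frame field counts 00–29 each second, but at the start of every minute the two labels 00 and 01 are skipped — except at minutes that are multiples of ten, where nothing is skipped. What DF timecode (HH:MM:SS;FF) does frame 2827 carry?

00:01:34;09

Ten DF minutes hold 17982 frames, so frame 2827 lies in block 0 (frames 0–17981) with 2827 frames into that block.
The block's first minute is 1800 frames and the rest 1798 each; 2827 frames reaches minute 1, so 0 × 18 + 1 × 2 = 2 labels have been skipped so far.
Adding those back, label number 2827 + 2 = 2829 at 30 labels/s is 94 s + 9 f = 0 h 1 min 34 s frame 9, i.e. 00:01:34;09.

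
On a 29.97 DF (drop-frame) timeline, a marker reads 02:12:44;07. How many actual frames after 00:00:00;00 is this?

238689

Complete 10-minute blocks: 13, each 17982 frames → 233766.
Remaining 2 whole minutes in the current block: 1800 + 1 × 1798 = 3598 frames.
Within the current minute: 44 × 30 + 7 − 2 = 1325 (labels ;00/;01 skipped at this minute). Total = 233766 + 3598 + 1325 = 238689.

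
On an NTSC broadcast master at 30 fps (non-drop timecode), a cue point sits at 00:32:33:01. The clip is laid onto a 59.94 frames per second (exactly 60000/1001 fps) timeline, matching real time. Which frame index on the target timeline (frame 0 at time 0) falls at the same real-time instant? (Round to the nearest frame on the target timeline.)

Source frame index: (0×3600 + 32×60 + 33) × 30 + 1 = 58591.
Real time: 58591 / (30) = 58591/30 s.
Target frame: (58591/30) × (60000/1001) = 9014000/77 ≈ 117064.935 → 117065.

frame 117065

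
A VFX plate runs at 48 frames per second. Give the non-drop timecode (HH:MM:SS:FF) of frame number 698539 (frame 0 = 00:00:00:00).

698539 ÷ 48 = 14552 full seconds, remainder 43 frames.
14552 s = 4 h 2 min 32 s.
Timecode: 04:02:32:43.

04:02:32:43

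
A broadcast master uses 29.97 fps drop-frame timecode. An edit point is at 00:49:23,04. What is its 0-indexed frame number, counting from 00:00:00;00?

Complete 10-minute blocks: 4, each 17982 frames → 71928.
Remaining 9 whole minutes in the current block: 1800 + 8 × 1798 = 16184 frames.
Within the current minute: 23 × 30 + 4 − 2 = 692 (labels ;00/;01 skipped at this minute). Total = 71928 + 16184 + 692 = 88804.

88804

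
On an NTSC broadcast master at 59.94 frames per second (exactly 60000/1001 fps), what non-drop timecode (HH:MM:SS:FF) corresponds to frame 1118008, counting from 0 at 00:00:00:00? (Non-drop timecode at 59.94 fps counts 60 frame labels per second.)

1118008 ÷ 60 = 18633 full seconds, remainder 28 frames.
18633 s = 5 h 10 min 33 s.
Timecode: 05:10:33:28.

05:10:33:28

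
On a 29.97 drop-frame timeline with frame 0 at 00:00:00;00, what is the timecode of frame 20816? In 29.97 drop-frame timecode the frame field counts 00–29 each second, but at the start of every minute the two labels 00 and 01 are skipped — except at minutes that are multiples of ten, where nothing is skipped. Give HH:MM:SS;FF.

Ten DF minutes hold 17982 frames, so frame 20816 lies in block 1 (frames 17982–35963) with 2834 frames into that block.
The block's first minute is 1800 frames and the rest 1798 each; 2834 frames reaches minute 1, so 1 × 18 + 1 × 2 = 20 labels have been skipped so far.
Adding those back, label number 20816 + 20 = 20836 at 30 labels/s is 694 s + 16 f = 0 h 11 min 34 s frame 16, i.e. 00:11:34;16.

00:11:34;16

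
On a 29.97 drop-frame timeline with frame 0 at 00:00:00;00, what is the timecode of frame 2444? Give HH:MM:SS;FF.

Ten DF minutes hold 17982 frames, so frame 2444 lies in block 0 (frames 0–17981) with 2444 frames into that block.
The block's first minute is 1800 frames and the rest 1798 each; 2444 frames reaches minute 1, so 0 × 18 + 1 × 2 = 2 labels have been skipped so far.
Adding those back, label number 2444 + 2 = 2446 at 30 labels/s is 81 s + 16 f = 0 h 1 min 21 s frame 16, i.e. 00:01:21;16.

00:01:21;16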